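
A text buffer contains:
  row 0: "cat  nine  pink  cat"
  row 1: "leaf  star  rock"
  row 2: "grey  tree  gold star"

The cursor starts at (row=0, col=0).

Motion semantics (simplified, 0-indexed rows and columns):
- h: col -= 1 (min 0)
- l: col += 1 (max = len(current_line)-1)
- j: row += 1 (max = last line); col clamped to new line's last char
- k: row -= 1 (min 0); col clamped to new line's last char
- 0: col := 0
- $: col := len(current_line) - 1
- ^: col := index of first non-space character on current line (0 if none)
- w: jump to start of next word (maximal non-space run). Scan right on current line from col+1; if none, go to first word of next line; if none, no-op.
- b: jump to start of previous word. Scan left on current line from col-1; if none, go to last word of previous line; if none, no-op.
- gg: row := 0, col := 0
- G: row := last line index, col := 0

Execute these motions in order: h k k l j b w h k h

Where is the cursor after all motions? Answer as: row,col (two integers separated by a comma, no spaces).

Answer: 0,4

Derivation:
After 1 (h): row=0 col=0 char='c'
After 2 (k): row=0 col=0 char='c'
After 3 (k): row=0 col=0 char='c'
After 4 (l): row=0 col=1 char='a'
After 5 (j): row=1 col=1 char='e'
After 6 (b): row=1 col=0 char='l'
After 7 (w): row=1 col=6 char='s'
After 8 (h): row=1 col=5 char='_'
After 9 (k): row=0 col=5 char='n'
After 10 (h): row=0 col=4 char='_'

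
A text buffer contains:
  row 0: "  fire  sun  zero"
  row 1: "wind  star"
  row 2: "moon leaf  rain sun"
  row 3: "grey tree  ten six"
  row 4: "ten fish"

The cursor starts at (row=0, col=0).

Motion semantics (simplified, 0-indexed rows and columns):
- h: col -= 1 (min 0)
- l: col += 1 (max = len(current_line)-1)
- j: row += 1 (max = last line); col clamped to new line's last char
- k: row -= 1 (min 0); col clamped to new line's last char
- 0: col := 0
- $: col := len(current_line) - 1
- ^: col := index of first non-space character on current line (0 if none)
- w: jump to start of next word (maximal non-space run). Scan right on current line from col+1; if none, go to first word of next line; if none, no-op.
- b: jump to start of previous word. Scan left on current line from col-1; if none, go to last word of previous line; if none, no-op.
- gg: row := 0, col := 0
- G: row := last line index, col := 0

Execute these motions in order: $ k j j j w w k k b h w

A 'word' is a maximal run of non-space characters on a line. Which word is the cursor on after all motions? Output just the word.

Answer: star

Derivation:
After 1 ($): row=0 col=16 char='o'
After 2 (k): row=0 col=16 char='o'
After 3 (j): row=1 col=9 char='r'
After 4 (j): row=2 col=9 char='_'
After 5 (j): row=3 col=9 char='_'
After 6 (w): row=3 col=11 char='t'
After 7 (w): row=3 col=15 char='s'
After 8 (k): row=2 col=15 char='_'
After 9 (k): row=1 col=9 char='r'
After 10 (b): row=1 col=6 char='s'
After 11 (h): row=1 col=5 char='_'
After 12 (w): row=1 col=6 char='s'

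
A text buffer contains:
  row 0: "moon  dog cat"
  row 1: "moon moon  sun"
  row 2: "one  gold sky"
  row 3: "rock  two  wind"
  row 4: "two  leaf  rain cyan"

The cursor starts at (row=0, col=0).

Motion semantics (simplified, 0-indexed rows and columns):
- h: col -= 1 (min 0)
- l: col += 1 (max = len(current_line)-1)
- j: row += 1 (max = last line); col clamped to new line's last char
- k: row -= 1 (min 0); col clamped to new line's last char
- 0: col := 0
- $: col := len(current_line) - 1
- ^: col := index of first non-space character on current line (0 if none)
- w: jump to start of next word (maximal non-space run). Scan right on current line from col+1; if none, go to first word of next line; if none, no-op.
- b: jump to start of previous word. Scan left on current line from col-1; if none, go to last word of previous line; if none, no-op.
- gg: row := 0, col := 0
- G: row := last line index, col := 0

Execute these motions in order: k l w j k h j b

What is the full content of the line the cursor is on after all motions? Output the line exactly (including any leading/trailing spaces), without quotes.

Answer: moon moon  sun

Derivation:
After 1 (k): row=0 col=0 char='m'
After 2 (l): row=0 col=1 char='o'
After 3 (w): row=0 col=6 char='d'
After 4 (j): row=1 col=6 char='o'
After 5 (k): row=0 col=6 char='d'
After 6 (h): row=0 col=5 char='_'
After 7 (j): row=1 col=5 char='m'
After 8 (b): row=1 col=0 char='m'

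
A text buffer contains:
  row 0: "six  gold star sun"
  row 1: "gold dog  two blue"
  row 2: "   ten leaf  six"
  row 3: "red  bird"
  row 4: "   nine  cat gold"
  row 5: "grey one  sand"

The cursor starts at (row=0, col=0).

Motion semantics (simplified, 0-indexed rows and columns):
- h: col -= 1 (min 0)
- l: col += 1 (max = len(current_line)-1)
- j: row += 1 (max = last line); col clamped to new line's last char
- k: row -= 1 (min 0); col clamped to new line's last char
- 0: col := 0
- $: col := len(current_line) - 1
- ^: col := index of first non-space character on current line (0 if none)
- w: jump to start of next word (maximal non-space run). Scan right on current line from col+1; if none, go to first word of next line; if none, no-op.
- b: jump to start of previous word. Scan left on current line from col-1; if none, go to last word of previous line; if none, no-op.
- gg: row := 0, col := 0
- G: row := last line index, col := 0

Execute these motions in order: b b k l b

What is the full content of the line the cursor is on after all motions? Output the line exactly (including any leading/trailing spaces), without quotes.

After 1 (b): row=0 col=0 char='s'
After 2 (b): row=0 col=0 char='s'
After 3 (k): row=0 col=0 char='s'
After 4 (l): row=0 col=1 char='i'
After 5 (b): row=0 col=0 char='s'

Answer: six  gold star sun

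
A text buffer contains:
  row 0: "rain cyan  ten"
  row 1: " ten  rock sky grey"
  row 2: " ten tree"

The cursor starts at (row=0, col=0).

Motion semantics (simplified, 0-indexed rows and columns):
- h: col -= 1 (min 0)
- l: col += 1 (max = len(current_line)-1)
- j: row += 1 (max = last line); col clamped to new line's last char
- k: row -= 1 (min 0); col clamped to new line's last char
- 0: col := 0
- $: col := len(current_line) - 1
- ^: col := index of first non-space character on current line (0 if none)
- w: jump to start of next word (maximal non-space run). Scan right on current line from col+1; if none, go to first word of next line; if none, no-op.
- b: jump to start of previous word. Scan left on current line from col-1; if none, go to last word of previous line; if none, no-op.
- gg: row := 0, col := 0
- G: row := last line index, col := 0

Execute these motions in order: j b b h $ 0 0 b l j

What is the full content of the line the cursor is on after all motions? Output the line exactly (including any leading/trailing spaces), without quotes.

Answer:  ten  rock sky grey

Derivation:
After 1 (j): row=1 col=0 char='_'
After 2 (b): row=0 col=11 char='t'
After 3 (b): row=0 col=5 char='c'
After 4 (h): row=0 col=4 char='_'
After 5 ($): row=0 col=13 char='n'
After 6 (0): row=0 col=0 char='r'
After 7 (0): row=0 col=0 char='r'
After 8 (b): row=0 col=0 char='r'
After 9 (l): row=0 col=1 char='a'
After 10 (j): row=1 col=1 char='t'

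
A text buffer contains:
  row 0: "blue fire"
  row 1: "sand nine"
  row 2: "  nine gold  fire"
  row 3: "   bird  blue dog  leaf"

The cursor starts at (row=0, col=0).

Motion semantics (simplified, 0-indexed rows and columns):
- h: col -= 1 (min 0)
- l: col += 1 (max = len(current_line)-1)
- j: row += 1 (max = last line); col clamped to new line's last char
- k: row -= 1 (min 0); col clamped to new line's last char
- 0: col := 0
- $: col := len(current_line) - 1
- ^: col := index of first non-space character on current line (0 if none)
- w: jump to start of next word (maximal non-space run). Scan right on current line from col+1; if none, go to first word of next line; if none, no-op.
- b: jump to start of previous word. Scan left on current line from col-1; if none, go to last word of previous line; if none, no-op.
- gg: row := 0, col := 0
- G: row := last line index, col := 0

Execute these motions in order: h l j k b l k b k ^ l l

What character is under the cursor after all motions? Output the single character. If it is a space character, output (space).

Answer: u

Derivation:
After 1 (h): row=0 col=0 char='b'
After 2 (l): row=0 col=1 char='l'
After 3 (j): row=1 col=1 char='a'
After 4 (k): row=0 col=1 char='l'
After 5 (b): row=0 col=0 char='b'
After 6 (l): row=0 col=1 char='l'
After 7 (k): row=0 col=1 char='l'
After 8 (b): row=0 col=0 char='b'
After 9 (k): row=0 col=0 char='b'
After 10 (^): row=0 col=0 char='b'
After 11 (l): row=0 col=1 char='l'
After 12 (l): row=0 col=2 char='u'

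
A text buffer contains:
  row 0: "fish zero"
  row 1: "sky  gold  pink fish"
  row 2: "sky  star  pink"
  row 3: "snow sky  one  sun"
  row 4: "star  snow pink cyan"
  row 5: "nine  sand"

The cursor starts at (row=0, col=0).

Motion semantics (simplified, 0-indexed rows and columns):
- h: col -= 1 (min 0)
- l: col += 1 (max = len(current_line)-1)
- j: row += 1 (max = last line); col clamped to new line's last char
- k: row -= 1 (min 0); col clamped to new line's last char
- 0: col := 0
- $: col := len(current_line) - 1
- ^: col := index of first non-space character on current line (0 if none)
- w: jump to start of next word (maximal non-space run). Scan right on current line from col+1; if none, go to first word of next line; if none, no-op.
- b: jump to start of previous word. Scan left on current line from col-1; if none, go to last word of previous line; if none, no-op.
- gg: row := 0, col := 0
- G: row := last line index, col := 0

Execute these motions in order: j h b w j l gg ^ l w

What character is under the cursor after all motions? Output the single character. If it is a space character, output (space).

Answer: z

Derivation:
After 1 (j): row=1 col=0 char='s'
After 2 (h): row=1 col=0 char='s'
After 3 (b): row=0 col=5 char='z'
After 4 (w): row=1 col=0 char='s'
After 5 (j): row=2 col=0 char='s'
After 6 (l): row=2 col=1 char='k'
After 7 (gg): row=0 col=0 char='f'
After 8 (^): row=0 col=0 char='f'
After 9 (l): row=0 col=1 char='i'
After 10 (w): row=0 col=5 char='z'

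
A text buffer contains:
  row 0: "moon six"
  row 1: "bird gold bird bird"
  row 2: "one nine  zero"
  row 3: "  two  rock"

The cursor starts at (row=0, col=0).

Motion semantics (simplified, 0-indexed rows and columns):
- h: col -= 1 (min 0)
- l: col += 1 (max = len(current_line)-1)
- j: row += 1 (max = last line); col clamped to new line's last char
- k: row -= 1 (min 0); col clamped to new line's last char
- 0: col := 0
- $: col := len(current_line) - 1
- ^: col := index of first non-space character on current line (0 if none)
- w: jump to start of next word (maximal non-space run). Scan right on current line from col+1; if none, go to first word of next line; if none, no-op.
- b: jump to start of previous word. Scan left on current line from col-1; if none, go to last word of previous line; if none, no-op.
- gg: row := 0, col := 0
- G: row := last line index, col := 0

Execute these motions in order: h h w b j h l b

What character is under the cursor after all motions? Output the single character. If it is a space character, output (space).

After 1 (h): row=0 col=0 char='m'
After 2 (h): row=0 col=0 char='m'
After 3 (w): row=0 col=5 char='s'
After 4 (b): row=0 col=0 char='m'
After 5 (j): row=1 col=0 char='b'
After 6 (h): row=1 col=0 char='b'
After 7 (l): row=1 col=1 char='i'
After 8 (b): row=1 col=0 char='b'

Answer: b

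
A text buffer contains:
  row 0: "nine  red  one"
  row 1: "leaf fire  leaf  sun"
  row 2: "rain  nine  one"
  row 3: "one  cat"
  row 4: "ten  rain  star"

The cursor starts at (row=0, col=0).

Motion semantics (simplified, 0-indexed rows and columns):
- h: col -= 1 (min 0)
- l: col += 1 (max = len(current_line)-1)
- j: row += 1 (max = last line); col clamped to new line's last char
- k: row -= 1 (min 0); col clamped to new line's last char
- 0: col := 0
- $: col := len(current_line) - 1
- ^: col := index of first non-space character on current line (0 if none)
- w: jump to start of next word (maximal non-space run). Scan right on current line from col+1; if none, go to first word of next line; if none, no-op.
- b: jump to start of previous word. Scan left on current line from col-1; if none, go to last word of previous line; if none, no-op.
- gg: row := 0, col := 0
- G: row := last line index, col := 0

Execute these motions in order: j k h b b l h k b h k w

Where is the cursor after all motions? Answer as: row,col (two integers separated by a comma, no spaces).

After 1 (j): row=1 col=0 char='l'
After 2 (k): row=0 col=0 char='n'
After 3 (h): row=0 col=0 char='n'
After 4 (b): row=0 col=0 char='n'
After 5 (b): row=0 col=0 char='n'
After 6 (l): row=0 col=1 char='i'
After 7 (h): row=0 col=0 char='n'
After 8 (k): row=0 col=0 char='n'
After 9 (b): row=0 col=0 char='n'
After 10 (h): row=0 col=0 char='n'
After 11 (k): row=0 col=0 char='n'
After 12 (w): row=0 col=6 char='r'

Answer: 0,6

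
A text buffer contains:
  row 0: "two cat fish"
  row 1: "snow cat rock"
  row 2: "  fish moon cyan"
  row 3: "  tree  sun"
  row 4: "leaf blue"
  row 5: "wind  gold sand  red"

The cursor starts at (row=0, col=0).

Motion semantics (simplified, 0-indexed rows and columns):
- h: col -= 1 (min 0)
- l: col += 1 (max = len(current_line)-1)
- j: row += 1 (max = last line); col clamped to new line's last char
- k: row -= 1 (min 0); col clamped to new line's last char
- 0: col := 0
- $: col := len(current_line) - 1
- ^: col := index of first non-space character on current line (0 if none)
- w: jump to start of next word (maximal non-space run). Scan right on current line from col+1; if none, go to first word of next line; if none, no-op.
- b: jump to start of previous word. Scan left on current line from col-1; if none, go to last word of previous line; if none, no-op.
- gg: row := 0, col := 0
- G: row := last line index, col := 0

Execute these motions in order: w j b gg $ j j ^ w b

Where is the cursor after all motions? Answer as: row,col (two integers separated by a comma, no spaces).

After 1 (w): row=0 col=4 char='c'
After 2 (j): row=1 col=4 char='_'
After 3 (b): row=1 col=0 char='s'
After 4 (gg): row=0 col=0 char='t'
After 5 ($): row=0 col=11 char='h'
After 6 (j): row=1 col=11 char='c'
After 7 (j): row=2 col=11 char='_'
After 8 (^): row=2 col=2 char='f'
After 9 (w): row=2 col=7 char='m'
After 10 (b): row=2 col=2 char='f'

Answer: 2,2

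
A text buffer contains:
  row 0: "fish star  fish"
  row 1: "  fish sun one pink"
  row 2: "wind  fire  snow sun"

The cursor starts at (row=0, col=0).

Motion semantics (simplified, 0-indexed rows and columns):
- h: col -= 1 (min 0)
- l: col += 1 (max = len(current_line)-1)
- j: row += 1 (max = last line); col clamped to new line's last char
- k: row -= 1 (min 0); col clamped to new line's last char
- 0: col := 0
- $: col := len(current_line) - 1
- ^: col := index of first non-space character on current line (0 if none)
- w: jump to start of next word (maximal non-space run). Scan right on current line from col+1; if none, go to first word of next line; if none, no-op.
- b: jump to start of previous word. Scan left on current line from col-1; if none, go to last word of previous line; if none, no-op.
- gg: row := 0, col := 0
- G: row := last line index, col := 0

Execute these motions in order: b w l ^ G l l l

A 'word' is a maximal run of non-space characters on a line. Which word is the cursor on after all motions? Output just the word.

Answer: wind

Derivation:
After 1 (b): row=0 col=0 char='f'
After 2 (w): row=0 col=5 char='s'
After 3 (l): row=0 col=6 char='t'
After 4 (^): row=0 col=0 char='f'
After 5 (G): row=2 col=0 char='w'
After 6 (l): row=2 col=1 char='i'
After 7 (l): row=2 col=2 char='n'
After 8 (l): row=2 col=3 char='d'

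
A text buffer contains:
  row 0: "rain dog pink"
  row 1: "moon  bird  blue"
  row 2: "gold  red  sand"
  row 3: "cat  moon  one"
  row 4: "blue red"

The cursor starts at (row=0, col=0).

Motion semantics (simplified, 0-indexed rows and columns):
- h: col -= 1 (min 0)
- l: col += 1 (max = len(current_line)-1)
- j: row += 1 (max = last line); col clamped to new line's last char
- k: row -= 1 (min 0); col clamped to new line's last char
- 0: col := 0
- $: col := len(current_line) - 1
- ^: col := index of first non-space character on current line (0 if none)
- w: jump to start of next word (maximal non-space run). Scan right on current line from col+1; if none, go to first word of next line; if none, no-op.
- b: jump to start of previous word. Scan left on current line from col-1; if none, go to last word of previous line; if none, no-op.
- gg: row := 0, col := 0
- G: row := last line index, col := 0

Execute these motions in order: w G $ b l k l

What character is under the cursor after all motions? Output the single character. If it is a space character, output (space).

Answer: o

Derivation:
After 1 (w): row=0 col=5 char='d'
After 2 (G): row=4 col=0 char='b'
After 3 ($): row=4 col=7 char='d'
After 4 (b): row=4 col=5 char='r'
After 5 (l): row=4 col=6 char='e'
After 6 (k): row=3 col=6 char='o'
After 7 (l): row=3 col=7 char='o'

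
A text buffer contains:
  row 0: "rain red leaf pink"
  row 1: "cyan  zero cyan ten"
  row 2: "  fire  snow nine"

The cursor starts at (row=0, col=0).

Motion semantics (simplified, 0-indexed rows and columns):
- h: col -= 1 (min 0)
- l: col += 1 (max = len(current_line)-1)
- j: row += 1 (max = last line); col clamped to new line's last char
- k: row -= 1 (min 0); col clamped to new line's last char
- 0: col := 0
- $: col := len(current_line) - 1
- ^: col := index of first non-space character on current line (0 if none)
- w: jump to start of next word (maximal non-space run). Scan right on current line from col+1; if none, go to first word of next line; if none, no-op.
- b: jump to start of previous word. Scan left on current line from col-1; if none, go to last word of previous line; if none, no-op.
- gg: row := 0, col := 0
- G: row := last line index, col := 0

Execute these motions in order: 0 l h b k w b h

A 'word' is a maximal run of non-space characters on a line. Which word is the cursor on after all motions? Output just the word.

Answer: rain

Derivation:
After 1 (0): row=0 col=0 char='r'
After 2 (l): row=0 col=1 char='a'
After 3 (h): row=0 col=0 char='r'
After 4 (b): row=0 col=0 char='r'
After 5 (k): row=0 col=0 char='r'
After 6 (w): row=0 col=5 char='r'
After 7 (b): row=0 col=0 char='r'
After 8 (h): row=0 col=0 char='r'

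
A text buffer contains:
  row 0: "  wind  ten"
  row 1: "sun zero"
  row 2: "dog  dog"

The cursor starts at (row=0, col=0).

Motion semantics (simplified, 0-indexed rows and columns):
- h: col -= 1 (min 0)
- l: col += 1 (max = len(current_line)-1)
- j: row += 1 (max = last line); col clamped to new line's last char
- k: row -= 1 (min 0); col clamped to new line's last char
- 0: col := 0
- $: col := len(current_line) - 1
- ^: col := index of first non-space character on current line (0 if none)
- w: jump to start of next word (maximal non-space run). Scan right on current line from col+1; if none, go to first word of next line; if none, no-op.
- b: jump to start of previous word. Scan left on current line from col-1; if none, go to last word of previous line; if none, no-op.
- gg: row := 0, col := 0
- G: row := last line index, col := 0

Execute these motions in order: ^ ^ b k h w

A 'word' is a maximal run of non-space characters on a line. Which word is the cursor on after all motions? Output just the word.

Answer: wind

Derivation:
After 1 (^): row=0 col=2 char='w'
After 2 (^): row=0 col=2 char='w'
After 3 (b): row=0 col=2 char='w'
After 4 (k): row=0 col=2 char='w'
After 5 (h): row=0 col=1 char='_'
After 6 (w): row=0 col=2 char='w'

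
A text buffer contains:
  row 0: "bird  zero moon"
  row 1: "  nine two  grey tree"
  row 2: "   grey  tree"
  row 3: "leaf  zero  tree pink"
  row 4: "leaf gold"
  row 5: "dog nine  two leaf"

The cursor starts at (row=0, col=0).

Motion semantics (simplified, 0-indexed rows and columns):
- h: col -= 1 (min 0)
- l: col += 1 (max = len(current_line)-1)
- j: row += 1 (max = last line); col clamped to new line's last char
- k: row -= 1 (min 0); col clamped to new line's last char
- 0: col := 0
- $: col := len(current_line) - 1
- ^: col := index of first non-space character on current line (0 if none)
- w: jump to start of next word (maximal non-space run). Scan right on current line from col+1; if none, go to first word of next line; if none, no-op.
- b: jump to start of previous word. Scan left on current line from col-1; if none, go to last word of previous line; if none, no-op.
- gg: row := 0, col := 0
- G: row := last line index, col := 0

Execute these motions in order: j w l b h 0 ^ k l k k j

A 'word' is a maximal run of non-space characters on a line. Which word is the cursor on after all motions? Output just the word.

Answer: nine

Derivation:
After 1 (j): row=1 col=0 char='_'
After 2 (w): row=1 col=2 char='n'
After 3 (l): row=1 col=3 char='i'
After 4 (b): row=1 col=2 char='n'
After 5 (h): row=1 col=1 char='_'
After 6 (0): row=1 col=0 char='_'
After 7 (^): row=1 col=2 char='n'
After 8 (k): row=0 col=2 char='r'
After 9 (l): row=0 col=3 char='d'
After 10 (k): row=0 col=3 char='d'
After 11 (k): row=0 col=3 char='d'
After 12 (j): row=1 col=3 char='i'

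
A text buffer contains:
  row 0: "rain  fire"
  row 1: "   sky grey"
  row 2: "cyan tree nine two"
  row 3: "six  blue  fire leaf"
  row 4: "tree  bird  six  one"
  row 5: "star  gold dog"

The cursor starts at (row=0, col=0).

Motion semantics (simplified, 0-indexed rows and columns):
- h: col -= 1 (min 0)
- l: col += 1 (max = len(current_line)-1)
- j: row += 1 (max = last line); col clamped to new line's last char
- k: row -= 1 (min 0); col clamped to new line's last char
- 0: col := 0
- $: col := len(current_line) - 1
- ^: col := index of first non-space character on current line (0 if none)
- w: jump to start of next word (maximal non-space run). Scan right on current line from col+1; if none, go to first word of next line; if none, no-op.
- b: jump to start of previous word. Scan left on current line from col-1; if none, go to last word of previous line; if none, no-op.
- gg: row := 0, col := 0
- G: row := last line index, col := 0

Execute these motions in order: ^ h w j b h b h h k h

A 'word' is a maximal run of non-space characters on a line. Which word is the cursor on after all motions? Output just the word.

After 1 (^): row=0 col=0 char='r'
After 2 (h): row=0 col=0 char='r'
After 3 (w): row=0 col=6 char='f'
After 4 (j): row=1 col=6 char='_'
After 5 (b): row=1 col=3 char='s'
After 6 (h): row=1 col=2 char='_'
After 7 (b): row=0 col=6 char='f'
After 8 (h): row=0 col=5 char='_'
After 9 (h): row=0 col=4 char='_'
After 10 (k): row=0 col=4 char='_'
After 11 (h): row=0 col=3 char='n'

Answer: rain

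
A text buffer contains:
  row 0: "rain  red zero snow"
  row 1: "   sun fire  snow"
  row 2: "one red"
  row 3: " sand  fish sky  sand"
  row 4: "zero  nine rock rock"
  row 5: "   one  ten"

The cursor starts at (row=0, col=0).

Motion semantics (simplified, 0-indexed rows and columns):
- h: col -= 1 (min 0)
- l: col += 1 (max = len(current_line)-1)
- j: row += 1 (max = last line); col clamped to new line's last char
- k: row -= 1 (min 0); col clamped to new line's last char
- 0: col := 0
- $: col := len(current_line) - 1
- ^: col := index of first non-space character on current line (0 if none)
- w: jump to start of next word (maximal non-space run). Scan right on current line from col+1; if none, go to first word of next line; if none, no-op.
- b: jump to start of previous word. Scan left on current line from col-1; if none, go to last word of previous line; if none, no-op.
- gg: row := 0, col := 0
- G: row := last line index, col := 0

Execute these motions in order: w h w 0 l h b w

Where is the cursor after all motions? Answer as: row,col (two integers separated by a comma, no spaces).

After 1 (w): row=0 col=6 char='r'
After 2 (h): row=0 col=5 char='_'
After 3 (w): row=0 col=6 char='r'
After 4 (0): row=0 col=0 char='r'
After 5 (l): row=0 col=1 char='a'
After 6 (h): row=0 col=0 char='r'
After 7 (b): row=0 col=0 char='r'
After 8 (w): row=0 col=6 char='r'

Answer: 0,6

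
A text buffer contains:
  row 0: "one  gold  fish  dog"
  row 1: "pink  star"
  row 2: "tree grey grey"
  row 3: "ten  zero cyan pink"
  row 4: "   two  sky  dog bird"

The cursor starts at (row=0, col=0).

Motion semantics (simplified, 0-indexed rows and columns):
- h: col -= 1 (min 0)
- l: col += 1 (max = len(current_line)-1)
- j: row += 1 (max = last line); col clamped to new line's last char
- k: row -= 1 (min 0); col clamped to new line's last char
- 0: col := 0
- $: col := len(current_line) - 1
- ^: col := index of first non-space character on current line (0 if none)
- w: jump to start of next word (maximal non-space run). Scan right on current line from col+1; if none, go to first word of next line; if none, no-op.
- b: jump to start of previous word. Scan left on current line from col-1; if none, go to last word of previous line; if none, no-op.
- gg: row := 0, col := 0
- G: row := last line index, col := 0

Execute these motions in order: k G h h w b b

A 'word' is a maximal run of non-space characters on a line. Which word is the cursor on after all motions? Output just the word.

After 1 (k): row=0 col=0 char='o'
After 2 (G): row=4 col=0 char='_'
After 3 (h): row=4 col=0 char='_'
After 4 (h): row=4 col=0 char='_'
After 5 (w): row=4 col=3 char='t'
After 6 (b): row=3 col=15 char='p'
After 7 (b): row=3 col=10 char='c'

Answer: cyan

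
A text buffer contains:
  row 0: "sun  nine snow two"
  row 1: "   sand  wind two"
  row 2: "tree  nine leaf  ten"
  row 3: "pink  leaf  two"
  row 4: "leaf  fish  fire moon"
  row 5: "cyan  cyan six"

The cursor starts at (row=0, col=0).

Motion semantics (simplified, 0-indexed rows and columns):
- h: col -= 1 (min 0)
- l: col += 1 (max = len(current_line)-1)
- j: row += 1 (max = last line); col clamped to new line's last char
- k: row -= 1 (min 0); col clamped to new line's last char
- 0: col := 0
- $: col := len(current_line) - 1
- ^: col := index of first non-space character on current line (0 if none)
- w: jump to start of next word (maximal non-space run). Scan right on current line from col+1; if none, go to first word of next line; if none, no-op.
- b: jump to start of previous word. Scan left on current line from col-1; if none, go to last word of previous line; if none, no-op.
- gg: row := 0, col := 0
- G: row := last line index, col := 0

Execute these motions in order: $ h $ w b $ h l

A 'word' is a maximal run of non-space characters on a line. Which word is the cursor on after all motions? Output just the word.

After 1 ($): row=0 col=17 char='o'
After 2 (h): row=0 col=16 char='w'
After 3 ($): row=0 col=17 char='o'
After 4 (w): row=1 col=3 char='s'
After 5 (b): row=0 col=15 char='t'
After 6 ($): row=0 col=17 char='o'
After 7 (h): row=0 col=16 char='w'
After 8 (l): row=0 col=17 char='o'

Answer: two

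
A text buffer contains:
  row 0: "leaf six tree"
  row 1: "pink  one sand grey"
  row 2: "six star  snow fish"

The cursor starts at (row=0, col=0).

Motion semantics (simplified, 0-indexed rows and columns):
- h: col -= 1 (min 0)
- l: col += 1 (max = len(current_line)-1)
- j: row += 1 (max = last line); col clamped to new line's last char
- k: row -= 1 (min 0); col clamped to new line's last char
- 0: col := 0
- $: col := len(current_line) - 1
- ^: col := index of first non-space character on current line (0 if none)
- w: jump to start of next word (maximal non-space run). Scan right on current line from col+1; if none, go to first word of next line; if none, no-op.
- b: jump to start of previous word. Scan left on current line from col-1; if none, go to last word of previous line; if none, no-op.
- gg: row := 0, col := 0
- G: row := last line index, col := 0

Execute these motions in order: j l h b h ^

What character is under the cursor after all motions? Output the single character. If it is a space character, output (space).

After 1 (j): row=1 col=0 char='p'
After 2 (l): row=1 col=1 char='i'
After 3 (h): row=1 col=0 char='p'
After 4 (b): row=0 col=9 char='t'
After 5 (h): row=0 col=8 char='_'
After 6 (^): row=0 col=0 char='l'

Answer: l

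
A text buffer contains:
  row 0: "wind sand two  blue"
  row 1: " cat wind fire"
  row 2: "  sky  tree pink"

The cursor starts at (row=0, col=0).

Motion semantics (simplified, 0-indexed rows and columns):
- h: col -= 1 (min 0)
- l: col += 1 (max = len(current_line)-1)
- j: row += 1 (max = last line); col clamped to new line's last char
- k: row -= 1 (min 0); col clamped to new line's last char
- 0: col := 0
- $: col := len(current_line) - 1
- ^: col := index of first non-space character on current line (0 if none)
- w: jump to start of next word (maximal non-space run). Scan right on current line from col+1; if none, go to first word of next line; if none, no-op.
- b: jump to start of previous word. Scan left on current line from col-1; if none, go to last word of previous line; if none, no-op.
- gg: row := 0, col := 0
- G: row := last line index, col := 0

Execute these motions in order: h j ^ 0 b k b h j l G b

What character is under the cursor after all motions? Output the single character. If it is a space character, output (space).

After 1 (h): row=0 col=0 char='w'
After 2 (j): row=1 col=0 char='_'
After 3 (^): row=1 col=1 char='c'
After 4 (0): row=1 col=0 char='_'
After 5 (b): row=0 col=15 char='b'
After 6 (k): row=0 col=15 char='b'
After 7 (b): row=0 col=10 char='t'
After 8 (h): row=0 col=9 char='_'
After 9 (j): row=1 col=9 char='_'
After 10 (l): row=1 col=10 char='f'
After 11 (G): row=2 col=0 char='_'
After 12 (b): row=1 col=10 char='f'

Answer: f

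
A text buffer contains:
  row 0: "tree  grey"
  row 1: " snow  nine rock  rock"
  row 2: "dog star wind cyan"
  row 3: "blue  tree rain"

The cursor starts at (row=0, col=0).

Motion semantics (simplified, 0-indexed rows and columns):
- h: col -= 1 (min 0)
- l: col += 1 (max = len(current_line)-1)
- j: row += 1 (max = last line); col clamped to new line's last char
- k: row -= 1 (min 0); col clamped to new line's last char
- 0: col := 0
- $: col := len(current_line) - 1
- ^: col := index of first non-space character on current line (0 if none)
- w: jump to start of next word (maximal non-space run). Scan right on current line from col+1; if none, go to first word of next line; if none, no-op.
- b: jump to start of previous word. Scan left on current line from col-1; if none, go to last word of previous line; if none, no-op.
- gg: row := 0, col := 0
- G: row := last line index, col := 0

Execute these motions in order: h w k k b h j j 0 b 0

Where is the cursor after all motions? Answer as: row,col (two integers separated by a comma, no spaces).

Answer: 1,0

Derivation:
After 1 (h): row=0 col=0 char='t'
After 2 (w): row=0 col=6 char='g'
After 3 (k): row=0 col=6 char='g'
After 4 (k): row=0 col=6 char='g'
After 5 (b): row=0 col=0 char='t'
After 6 (h): row=0 col=0 char='t'
After 7 (j): row=1 col=0 char='_'
After 8 (j): row=2 col=0 char='d'
After 9 (0): row=2 col=0 char='d'
After 10 (b): row=1 col=18 char='r'
After 11 (0): row=1 col=0 char='_'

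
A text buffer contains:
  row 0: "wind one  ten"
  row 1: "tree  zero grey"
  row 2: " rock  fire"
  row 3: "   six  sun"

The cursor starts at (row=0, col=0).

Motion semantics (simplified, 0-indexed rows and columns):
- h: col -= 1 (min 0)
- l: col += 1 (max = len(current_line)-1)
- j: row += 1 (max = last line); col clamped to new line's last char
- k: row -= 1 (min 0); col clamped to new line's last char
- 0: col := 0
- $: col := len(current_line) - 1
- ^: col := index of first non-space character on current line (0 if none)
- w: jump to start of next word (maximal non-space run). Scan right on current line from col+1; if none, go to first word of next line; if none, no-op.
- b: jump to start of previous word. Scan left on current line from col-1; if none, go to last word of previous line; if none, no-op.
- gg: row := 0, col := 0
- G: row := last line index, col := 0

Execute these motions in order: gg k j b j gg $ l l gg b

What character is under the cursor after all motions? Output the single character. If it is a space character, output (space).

Answer: w

Derivation:
After 1 (gg): row=0 col=0 char='w'
After 2 (k): row=0 col=0 char='w'
After 3 (j): row=1 col=0 char='t'
After 4 (b): row=0 col=10 char='t'
After 5 (j): row=1 col=10 char='_'
After 6 (gg): row=0 col=0 char='w'
After 7 ($): row=0 col=12 char='n'
After 8 (l): row=0 col=12 char='n'
After 9 (l): row=0 col=12 char='n'
After 10 (gg): row=0 col=0 char='w'
After 11 (b): row=0 col=0 char='w'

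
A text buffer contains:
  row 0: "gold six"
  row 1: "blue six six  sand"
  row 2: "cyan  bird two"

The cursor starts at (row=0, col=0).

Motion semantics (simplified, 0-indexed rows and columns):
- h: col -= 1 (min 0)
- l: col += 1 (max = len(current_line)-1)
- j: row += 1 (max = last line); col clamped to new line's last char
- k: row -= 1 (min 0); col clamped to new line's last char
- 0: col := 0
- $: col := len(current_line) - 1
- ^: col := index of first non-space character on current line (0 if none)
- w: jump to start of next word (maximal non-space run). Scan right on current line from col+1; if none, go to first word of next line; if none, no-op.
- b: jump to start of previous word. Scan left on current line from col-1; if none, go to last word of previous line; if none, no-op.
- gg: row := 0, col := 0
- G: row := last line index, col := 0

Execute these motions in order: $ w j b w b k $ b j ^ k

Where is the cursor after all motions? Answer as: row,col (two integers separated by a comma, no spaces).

Answer: 0,0

Derivation:
After 1 ($): row=0 col=7 char='x'
After 2 (w): row=1 col=0 char='b'
After 3 (j): row=2 col=0 char='c'
After 4 (b): row=1 col=14 char='s'
After 5 (w): row=2 col=0 char='c'
After 6 (b): row=1 col=14 char='s'
After 7 (k): row=0 col=7 char='x'
After 8 ($): row=0 col=7 char='x'
After 9 (b): row=0 col=5 char='s'
After 10 (j): row=1 col=5 char='s'
After 11 (^): row=1 col=0 char='b'
After 12 (k): row=0 col=0 char='g'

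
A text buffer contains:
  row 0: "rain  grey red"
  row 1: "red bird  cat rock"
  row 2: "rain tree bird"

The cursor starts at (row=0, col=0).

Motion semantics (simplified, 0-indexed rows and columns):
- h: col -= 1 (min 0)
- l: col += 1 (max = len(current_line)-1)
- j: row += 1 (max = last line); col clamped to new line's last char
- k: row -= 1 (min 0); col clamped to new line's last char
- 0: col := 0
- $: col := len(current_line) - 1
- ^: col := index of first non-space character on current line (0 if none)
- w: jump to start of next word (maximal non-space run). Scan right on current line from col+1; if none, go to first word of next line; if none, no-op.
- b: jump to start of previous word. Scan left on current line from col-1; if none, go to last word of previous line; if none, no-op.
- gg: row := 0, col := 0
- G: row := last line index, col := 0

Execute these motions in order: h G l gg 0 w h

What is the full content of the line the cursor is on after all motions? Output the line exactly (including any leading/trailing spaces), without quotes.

After 1 (h): row=0 col=0 char='r'
After 2 (G): row=2 col=0 char='r'
After 3 (l): row=2 col=1 char='a'
After 4 (gg): row=0 col=0 char='r'
After 5 (0): row=0 col=0 char='r'
After 6 (w): row=0 col=6 char='g'
After 7 (h): row=0 col=5 char='_'

Answer: rain  grey red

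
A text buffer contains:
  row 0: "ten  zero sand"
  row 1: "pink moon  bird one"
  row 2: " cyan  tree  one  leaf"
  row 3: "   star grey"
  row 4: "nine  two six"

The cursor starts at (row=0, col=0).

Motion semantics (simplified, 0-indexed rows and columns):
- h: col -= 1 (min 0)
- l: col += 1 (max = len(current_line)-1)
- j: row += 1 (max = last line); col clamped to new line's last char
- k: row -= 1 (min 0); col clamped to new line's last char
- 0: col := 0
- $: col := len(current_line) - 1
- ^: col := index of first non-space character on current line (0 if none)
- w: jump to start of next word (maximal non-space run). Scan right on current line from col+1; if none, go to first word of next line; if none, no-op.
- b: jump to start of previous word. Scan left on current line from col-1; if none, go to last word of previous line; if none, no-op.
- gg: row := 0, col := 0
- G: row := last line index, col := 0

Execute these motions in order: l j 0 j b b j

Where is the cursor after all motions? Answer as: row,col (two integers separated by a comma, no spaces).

Answer: 2,11

Derivation:
After 1 (l): row=0 col=1 char='e'
After 2 (j): row=1 col=1 char='i'
After 3 (0): row=1 col=0 char='p'
After 4 (j): row=2 col=0 char='_'
After 5 (b): row=1 col=16 char='o'
After 6 (b): row=1 col=11 char='b'
After 7 (j): row=2 col=11 char='_'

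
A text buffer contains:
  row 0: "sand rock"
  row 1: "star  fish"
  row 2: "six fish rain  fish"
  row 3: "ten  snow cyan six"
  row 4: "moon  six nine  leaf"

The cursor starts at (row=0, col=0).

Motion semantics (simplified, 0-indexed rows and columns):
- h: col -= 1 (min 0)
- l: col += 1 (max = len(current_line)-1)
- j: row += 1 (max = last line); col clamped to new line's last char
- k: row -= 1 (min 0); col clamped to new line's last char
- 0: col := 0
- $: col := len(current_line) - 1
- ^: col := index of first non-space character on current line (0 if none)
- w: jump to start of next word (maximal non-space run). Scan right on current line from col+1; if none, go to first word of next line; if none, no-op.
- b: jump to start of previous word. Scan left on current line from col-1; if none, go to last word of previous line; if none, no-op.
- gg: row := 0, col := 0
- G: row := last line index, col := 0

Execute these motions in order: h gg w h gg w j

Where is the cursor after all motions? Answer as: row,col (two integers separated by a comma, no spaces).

After 1 (h): row=0 col=0 char='s'
After 2 (gg): row=0 col=0 char='s'
After 3 (w): row=0 col=5 char='r'
After 4 (h): row=0 col=4 char='_'
After 5 (gg): row=0 col=0 char='s'
After 6 (w): row=0 col=5 char='r'
After 7 (j): row=1 col=5 char='_'

Answer: 1,5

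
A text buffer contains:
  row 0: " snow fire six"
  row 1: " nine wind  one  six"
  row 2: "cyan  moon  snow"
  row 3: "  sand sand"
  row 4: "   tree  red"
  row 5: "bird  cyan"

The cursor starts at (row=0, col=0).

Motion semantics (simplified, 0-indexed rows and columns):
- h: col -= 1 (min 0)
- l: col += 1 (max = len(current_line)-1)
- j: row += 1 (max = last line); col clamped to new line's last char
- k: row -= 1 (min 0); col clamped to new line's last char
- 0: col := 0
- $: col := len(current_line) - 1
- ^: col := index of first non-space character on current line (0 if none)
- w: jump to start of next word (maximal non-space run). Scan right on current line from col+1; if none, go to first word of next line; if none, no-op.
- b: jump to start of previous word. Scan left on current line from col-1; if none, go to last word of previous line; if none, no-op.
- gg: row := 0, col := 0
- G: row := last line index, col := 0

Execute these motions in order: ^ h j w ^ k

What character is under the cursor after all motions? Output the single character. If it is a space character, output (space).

Answer: s

Derivation:
After 1 (^): row=0 col=1 char='s'
After 2 (h): row=0 col=0 char='_'
After 3 (j): row=1 col=0 char='_'
After 4 (w): row=1 col=1 char='n'
After 5 (^): row=1 col=1 char='n'
After 6 (k): row=0 col=1 char='s'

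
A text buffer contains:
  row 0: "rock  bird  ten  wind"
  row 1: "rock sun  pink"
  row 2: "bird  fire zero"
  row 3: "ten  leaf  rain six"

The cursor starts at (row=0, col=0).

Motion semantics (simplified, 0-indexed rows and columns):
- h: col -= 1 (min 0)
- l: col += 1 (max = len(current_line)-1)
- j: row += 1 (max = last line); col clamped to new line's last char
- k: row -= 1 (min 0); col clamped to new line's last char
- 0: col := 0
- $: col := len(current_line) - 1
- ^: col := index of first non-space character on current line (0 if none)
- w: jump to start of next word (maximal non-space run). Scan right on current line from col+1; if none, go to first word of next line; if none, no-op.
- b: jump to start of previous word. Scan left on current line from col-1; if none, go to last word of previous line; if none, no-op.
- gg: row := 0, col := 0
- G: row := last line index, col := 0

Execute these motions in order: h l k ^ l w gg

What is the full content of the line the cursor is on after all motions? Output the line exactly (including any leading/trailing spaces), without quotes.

After 1 (h): row=0 col=0 char='r'
After 2 (l): row=0 col=1 char='o'
After 3 (k): row=0 col=1 char='o'
After 4 (^): row=0 col=0 char='r'
After 5 (l): row=0 col=1 char='o'
After 6 (w): row=0 col=6 char='b'
After 7 (gg): row=0 col=0 char='r'

Answer: rock  bird  ten  wind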